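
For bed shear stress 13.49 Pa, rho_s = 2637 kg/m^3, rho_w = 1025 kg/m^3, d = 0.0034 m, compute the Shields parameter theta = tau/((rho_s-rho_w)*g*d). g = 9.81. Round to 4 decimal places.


theta = tau / ((rho_s - rho_w) * g * d)
rho_s - rho_w = 2637 - 1025 = 1612
Denominator = 1612 * 9.81 * 0.0034 = 53.766648
theta = 13.49 / 53.766648
theta = 0.2509

0.2509


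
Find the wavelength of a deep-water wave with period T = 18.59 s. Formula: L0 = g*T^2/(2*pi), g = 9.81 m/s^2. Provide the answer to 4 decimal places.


L0 = g * T^2 / (2 * pi)
L0 = 9.81 * 18.59^2 / (2 * pi)
L0 = 9.81 * 345.5881 / 6.28319
L0 = 3390.2193 / 6.28319
L0 = 539.5702 m

539.5702


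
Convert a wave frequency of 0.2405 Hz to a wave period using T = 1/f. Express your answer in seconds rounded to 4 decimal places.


T = 1 / f
T = 1 / 0.2405
T = 4.1580 s

4.1580


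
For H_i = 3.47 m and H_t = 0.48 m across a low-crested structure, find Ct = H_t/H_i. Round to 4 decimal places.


Ct = H_t / H_i
Ct = 0.48 / 3.47
Ct = 0.1383

0.1383


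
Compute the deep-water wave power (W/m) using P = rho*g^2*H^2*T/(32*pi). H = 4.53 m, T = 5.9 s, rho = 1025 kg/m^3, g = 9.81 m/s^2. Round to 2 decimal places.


P = rho * g^2 * H^2 * T / (32 * pi)
P = 1025 * 9.81^2 * 4.53^2 * 5.9 / (32 * pi)
P = 1025 * 96.2361 * 20.5209 * 5.9 / 100.53096
P = 118798.36 W/m

118798.36


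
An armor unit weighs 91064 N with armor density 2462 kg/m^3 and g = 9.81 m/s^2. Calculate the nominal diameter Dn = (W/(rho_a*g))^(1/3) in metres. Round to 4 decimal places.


V = W / (rho_a * g)
V = 91064 / (2462 * 9.81)
V = 91064 / 24152.22
V = 3.770419 m^3
Dn = V^(1/3) = 3.770419^(1/3)
Dn = 1.5564 m

1.5564


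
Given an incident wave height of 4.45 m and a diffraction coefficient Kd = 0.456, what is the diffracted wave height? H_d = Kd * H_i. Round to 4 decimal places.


H_d = Kd * H_i
H_d = 0.456 * 4.45
H_d = 2.0292 m

2.0292


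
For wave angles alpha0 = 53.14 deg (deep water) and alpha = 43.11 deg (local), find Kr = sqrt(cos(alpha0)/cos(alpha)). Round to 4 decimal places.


Kr = sqrt(cos(alpha0) / cos(alpha))
cos(53.14) = 0.599862
cos(43.11) = 0.730043
Kr = sqrt(0.599862 / 0.730043)
Kr = sqrt(0.821680)
Kr = 0.9065

0.9065


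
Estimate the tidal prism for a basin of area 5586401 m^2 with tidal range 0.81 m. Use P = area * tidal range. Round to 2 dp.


Tidal prism = Area * Tidal range
P = 5586401 * 0.81
P = 4524984.81 m^3

4524984.81


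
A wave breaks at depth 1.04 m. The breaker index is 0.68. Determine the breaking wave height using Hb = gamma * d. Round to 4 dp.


Hb = gamma * d
Hb = 0.68 * 1.04
Hb = 0.7072 m

0.7072


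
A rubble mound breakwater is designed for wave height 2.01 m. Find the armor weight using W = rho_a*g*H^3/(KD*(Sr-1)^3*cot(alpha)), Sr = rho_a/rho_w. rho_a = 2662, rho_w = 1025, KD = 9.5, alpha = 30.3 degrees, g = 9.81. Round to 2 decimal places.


Sr = rho_a / rho_w = 2662 / 1025 = 2.597073
(Sr - 1) = 1.597073
(Sr - 1)^3 = 4.073563
cot(30.3) = 1 / tan(30.3) = 1 / 0.584353 = 1.711295
Numerator = 2662 * 9.81 * 2.01^3 = 212063.1610
Denominator = 9.5 * 4.073563 * 1.711295 = 66.225143
W = 212063.1610 / 66.225143
W = 3202.15 N

3202.15


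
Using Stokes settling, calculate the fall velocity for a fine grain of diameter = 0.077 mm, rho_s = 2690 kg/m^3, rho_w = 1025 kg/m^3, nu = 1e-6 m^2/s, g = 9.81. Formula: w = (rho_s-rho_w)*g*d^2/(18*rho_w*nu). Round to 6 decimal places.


w = (rho_s - rho_w) * g * d^2 / (18 * rho_w * nu)
d = 0.077 mm = 0.000077 m
rho_s - rho_w = 2690 - 1025 = 1665
Numerator = 1665 * 9.81 * (0.000077)^2 = 0.000096842211
Denominator = 18 * 1025 * 1e-6 = 0.018450
w = 0.005249 m/s

0.005249


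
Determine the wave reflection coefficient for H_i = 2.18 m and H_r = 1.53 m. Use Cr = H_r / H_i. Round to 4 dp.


Cr = H_r / H_i
Cr = 1.53 / 2.18
Cr = 0.7018

0.7018


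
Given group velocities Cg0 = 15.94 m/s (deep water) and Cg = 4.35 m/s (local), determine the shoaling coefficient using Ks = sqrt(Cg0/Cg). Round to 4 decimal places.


Ks = sqrt(Cg0 / Cg)
Ks = sqrt(15.94 / 4.35)
Ks = sqrt(3.6644)
Ks = 1.9143

1.9143


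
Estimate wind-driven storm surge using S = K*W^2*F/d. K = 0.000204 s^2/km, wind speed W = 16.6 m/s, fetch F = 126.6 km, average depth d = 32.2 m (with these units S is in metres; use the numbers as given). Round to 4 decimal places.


S = K * W^2 * F / d
W^2 = 16.6^2 = 275.56
S = 0.000204 * 275.56 * 126.6 / 32.2
Numerator = 0.000204 * 275.56 * 126.6 = 7.116723
S = 7.116723 / 32.2 = 0.2210 m

0.2210


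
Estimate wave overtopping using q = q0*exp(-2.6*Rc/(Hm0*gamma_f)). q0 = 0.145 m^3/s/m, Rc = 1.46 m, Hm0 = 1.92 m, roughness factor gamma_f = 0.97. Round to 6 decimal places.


q = q0 * exp(-2.6 * Rc / (Hm0 * gamma_f))
Exponent = -2.6 * 1.46 / (1.92 * 0.97)
= -2.6 * 1.46 / 1.8624
= -2.038230
exp(-2.038230) = 0.130259
q = 0.145 * 0.130259
q = 0.018888 m^3/s/m

0.018888


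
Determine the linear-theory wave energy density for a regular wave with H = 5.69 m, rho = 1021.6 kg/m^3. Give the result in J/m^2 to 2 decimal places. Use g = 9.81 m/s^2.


E = (1/8) * rho * g * H^2
E = (1/8) * 1021.6 * 9.81 * 5.69^2
E = 0.125 * 1021.6 * 9.81 * 32.3761
E = 40558.74 J/m^2

40558.74


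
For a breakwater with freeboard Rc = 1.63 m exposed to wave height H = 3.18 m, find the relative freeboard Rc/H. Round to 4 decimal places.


Relative freeboard = Rc / H
= 1.63 / 3.18
= 0.5126

0.5126


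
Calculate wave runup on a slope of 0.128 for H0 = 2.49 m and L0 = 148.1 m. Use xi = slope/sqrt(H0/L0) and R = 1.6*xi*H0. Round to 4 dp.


xi = slope / sqrt(H0/L0)
H0/L0 = 2.49/148.1 = 0.016813
sqrt(0.016813) = 0.129665
xi = 0.128 / 0.129665 = 0.987161
R = 1.6 * xi * H0 = 1.6 * 0.987161 * 2.49
R = 3.9328 m

3.9328


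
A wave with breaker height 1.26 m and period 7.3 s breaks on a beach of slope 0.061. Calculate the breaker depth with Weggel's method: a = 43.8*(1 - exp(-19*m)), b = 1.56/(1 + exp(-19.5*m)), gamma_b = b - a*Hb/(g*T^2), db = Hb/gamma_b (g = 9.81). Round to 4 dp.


a = 43.8 * (1 - exp(-19 * m))
exp(-19 * 0.061) = exp(-1.1590) = 0.313800
a = 43.8 * (1 - 0.313800) = 30.055568
b = 1.56 / (1 + exp(-19.5 * m))
exp(-19.5 * 0.061) = exp(-1.1895) = 0.304373
b = 1.56 / (1 + 0.304373) = 1.195977
Hb / (g * T^2) = 1.26 / (9.81 * 7.3^2) = 1.26 / 522.7749 = 0.00241022
gamma_b = b - a * Hb/(g*T^2) = 1.195977 - 30.055568 * 0.00241022 = 1.123536
db = Hb / gamma_b = 1.26 / 1.123536
db = 1.1215 m

1.1215


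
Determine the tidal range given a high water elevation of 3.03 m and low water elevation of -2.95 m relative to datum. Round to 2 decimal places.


Tidal range = High water - Low water
Tidal range = 3.03 - (-2.95)
Tidal range = 5.98 m

5.98


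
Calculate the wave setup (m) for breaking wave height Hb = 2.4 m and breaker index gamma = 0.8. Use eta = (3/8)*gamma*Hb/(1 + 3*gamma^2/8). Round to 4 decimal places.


eta = (3/8) * gamma * Hb / (1 + 3*gamma^2/8)
Numerator = (3/8) * 0.8 * 2.4 = 0.720000
Denominator = 1 + 3*0.8^2/8 = 1 + 0.240000 = 1.240000
eta = 0.720000 / 1.240000
eta = 0.5806 m

0.5806


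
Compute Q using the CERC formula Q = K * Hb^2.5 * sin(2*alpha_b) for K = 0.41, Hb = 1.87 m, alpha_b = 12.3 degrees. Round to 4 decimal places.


Q = K * Hb^2.5 * sin(2 * alpha_b)
Hb^2.5 = 1.87^2.5 = 4.781939
sin(2 * 12.3) = sin(24.6) = 0.416281
Q = 0.41 * 4.781939 * 0.416281
Q = 0.8162 m^3/s

0.8162


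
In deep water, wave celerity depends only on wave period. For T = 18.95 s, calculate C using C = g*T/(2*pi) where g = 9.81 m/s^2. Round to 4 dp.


We use the deep-water celerity formula:
C = g * T / (2 * pi)
C = 9.81 * 18.95 / (2 * 3.14159...)
C = 185.899500 / 6.283185
C = 29.5868 m/s

29.5868


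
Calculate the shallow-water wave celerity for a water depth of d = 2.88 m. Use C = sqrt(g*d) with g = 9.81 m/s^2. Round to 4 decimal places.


Using the shallow-water approximation:
C = sqrt(g * d) = sqrt(9.81 * 2.88)
C = sqrt(28.2528)
C = 5.3153 m/s

5.3153


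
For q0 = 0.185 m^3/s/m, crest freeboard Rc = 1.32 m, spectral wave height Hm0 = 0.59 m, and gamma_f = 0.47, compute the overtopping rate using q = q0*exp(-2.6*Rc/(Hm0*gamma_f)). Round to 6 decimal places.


q = q0 * exp(-2.6 * Rc / (Hm0 * gamma_f))
Exponent = -2.6 * 1.32 / (0.59 * 0.47)
= -2.6 * 1.32 / 0.2773
= -12.376488
exp(-12.376488) = 0.000004
q = 0.185 * 0.000004
q = 0.000001 m^3/s/m

0.000001


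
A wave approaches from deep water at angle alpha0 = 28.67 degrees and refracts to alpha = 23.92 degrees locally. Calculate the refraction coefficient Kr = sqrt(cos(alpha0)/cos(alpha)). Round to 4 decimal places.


Kr = sqrt(cos(alpha0) / cos(alpha))
cos(28.67) = 0.877397
cos(23.92) = 0.914112
Kr = sqrt(0.877397 / 0.914112)
Kr = sqrt(0.959835)
Kr = 0.9797

0.9797


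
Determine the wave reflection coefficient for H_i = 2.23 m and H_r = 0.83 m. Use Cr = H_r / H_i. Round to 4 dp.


Cr = H_r / H_i
Cr = 0.83 / 2.23
Cr = 0.3722

0.3722


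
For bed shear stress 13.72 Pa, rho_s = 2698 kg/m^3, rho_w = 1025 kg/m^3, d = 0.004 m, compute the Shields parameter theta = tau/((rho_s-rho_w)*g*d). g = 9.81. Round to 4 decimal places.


theta = tau / ((rho_s - rho_w) * g * d)
rho_s - rho_w = 2698 - 1025 = 1673
Denominator = 1673 * 9.81 * 0.004 = 65.648520
theta = 13.72 / 65.648520
theta = 0.2090

0.2090


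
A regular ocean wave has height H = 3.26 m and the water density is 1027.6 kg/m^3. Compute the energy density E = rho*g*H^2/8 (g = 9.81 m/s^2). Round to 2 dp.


E = (1/8) * rho * g * H^2
E = (1/8) * 1027.6 * 9.81 * 3.26^2
E = 0.125 * 1027.6 * 9.81 * 10.6276
E = 13391.78 J/m^2

13391.78


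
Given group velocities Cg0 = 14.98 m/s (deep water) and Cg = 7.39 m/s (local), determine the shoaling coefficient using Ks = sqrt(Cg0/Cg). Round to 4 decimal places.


Ks = sqrt(Cg0 / Cg)
Ks = sqrt(14.98 / 7.39)
Ks = sqrt(2.0271)
Ks = 1.4237

1.4237


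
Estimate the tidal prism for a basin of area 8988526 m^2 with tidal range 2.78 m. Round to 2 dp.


Tidal prism = Area * Tidal range
P = 8988526 * 2.78
P = 24988102.28 m^3

24988102.28


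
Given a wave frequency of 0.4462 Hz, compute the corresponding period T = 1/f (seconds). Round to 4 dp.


T = 1 / f
T = 1 / 0.4462
T = 2.2411 s

2.2411


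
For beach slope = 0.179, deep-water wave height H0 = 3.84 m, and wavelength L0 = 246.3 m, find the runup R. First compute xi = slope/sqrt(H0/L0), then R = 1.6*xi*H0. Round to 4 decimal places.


xi = slope / sqrt(H0/L0)
H0/L0 = 3.84/246.3 = 0.015591
sqrt(0.015591) = 0.124863
xi = 0.179 / 0.124863 = 1.433572
R = 1.6 * xi * H0 = 1.6 * 1.433572 * 3.84
R = 8.8079 m

8.8079


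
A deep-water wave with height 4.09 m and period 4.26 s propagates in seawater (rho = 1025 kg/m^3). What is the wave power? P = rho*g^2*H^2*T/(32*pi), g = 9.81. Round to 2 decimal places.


P = rho * g^2 * H^2 * T / (32 * pi)
P = 1025 * 9.81^2 * 4.09^2 * 4.26 / (32 * pi)
P = 1025 * 96.2361 * 16.7281 * 4.26 / 100.53096
P = 69922.71 W/m

69922.71


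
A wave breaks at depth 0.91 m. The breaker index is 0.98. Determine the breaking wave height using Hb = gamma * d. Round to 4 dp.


Hb = gamma * d
Hb = 0.98 * 0.91
Hb = 0.8918 m

0.8918


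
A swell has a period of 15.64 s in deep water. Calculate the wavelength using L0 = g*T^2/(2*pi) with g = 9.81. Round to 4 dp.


L0 = g * T^2 / (2 * pi)
L0 = 9.81 * 15.64^2 / (2 * pi)
L0 = 9.81 * 244.6096 / 6.28319
L0 = 2399.6202 / 6.28319
L0 = 381.9114 m

381.9114


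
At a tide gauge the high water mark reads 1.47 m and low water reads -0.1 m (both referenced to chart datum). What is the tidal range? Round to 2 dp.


Tidal range = High water - Low water
Tidal range = 1.47 - (-0.1)
Tidal range = 1.57 m

1.57


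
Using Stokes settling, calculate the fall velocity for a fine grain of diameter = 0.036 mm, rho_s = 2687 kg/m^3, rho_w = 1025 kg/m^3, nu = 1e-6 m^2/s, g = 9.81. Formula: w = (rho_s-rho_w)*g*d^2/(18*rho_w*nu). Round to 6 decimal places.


w = (rho_s - rho_w) * g * d^2 / (18 * rho_w * nu)
d = 0.036 mm = 0.000036 m
rho_s - rho_w = 2687 - 1025 = 1662
Numerator = 1662 * 9.81 * (0.000036)^2 = 0.000021130269
Denominator = 18 * 1025 * 1e-6 = 0.018450
w = 0.001145 m/s

0.001145


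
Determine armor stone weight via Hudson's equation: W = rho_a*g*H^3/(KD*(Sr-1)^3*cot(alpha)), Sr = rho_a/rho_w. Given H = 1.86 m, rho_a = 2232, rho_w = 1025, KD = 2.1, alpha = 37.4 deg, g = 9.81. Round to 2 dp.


Sr = rho_a / rho_w = 2232 / 1025 = 2.177561
(Sr - 1) = 1.177561
(Sr - 1)^3 = 1.632865
cot(37.4) = 1 / tan(37.4) = 1 / 0.764558 = 1.307946
Numerator = 2232 * 9.81 * 1.86^3 = 140897.0922
Denominator = 2.1 * 1.632865 * 1.307946 = 4.484967
W = 140897.0922 / 4.484967
W = 31415.42 N

31415.42


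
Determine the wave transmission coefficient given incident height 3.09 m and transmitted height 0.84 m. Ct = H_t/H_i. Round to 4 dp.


Ct = H_t / H_i
Ct = 0.84 / 3.09
Ct = 0.2718

0.2718


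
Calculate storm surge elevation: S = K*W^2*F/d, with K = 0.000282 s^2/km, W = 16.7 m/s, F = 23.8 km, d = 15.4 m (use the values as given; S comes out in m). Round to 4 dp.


S = K * W^2 * F / d
W^2 = 16.7^2 = 278.89
S = 0.000282 * 278.89 * 23.8 / 15.4
Numerator = 0.000282 * 278.89 * 23.8 = 1.871798
S = 1.871798 / 15.4 = 0.1215 m

0.1215


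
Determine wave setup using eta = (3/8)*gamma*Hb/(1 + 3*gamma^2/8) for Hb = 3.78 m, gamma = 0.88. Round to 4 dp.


eta = (3/8) * gamma * Hb / (1 + 3*gamma^2/8)
Numerator = (3/8) * 0.88 * 3.78 = 1.247400
Denominator = 1 + 3*0.88^2/8 = 1 + 0.290400 = 1.290400
eta = 1.247400 / 1.290400
eta = 0.9667 m

0.9667


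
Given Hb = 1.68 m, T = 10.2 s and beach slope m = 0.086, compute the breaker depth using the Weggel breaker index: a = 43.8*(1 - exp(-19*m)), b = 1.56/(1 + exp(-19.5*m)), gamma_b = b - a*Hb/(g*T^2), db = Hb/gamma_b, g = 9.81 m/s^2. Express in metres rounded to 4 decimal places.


a = 43.8 * (1 - exp(-19 * m))
exp(-19 * 0.086) = exp(-1.6340) = 0.195147
a = 43.8 * (1 - 0.195147) = 35.252543
b = 1.56 / (1 + exp(-19.5 * m))
exp(-19.5 * 0.086) = exp(-1.6770) = 0.186934
b = 1.56 / (1 + 0.186934) = 1.314311
Hb / (g * T^2) = 1.68 / (9.81 * 10.2^2) = 1.68 / 1020.6324 = 0.00164604
gamma_b = b - a * Hb/(g*T^2) = 1.314311 - 35.252543 * 0.00164604 = 1.256284
db = Hb / gamma_b = 1.68 / 1.256284
db = 1.3373 m

1.3373


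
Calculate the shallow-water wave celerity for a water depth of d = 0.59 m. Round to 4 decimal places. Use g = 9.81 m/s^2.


Using the shallow-water approximation:
C = sqrt(g * d) = sqrt(9.81 * 0.59)
C = sqrt(5.7879)
C = 2.4058 m/s

2.4058


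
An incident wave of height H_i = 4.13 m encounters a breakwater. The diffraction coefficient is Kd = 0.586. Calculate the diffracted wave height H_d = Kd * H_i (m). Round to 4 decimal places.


H_d = Kd * H_i
H_d = 0.586 * 4.13
H_d = 2.4202 m

2.4202


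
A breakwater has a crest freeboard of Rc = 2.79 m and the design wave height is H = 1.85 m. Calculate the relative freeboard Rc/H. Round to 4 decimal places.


Relative freeboard = Rc / H
= 2.79 / 1.85
= 1.5081

1.5081


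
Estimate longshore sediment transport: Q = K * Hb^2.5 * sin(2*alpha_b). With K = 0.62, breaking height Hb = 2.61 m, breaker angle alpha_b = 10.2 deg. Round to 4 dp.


Q = K * Hb^2.5 * sin(2 * alpha_b)
Hb^2.5 = 2.61^2.5 = 11.005284
sin(2 * 10.2) = sin(20.4) = 0.348572
Q = 0.62 * 11.005284 * 0.348572
Q = 2.3784 m^3/s

2.3784


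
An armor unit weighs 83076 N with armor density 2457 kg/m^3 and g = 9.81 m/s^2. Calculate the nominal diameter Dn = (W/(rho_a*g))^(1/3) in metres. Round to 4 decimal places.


V = W / (rho_a * g)
V = 83076 / (2457 * 9.81)
V = 83076 / 24103.17
V = 3.446684 m^3
Dn = V^(1/3) = 3.446684^(1/3)
Dn = 1.5105 m

1.5105


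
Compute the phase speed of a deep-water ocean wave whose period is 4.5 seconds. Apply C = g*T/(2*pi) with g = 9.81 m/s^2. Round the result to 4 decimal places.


We use the deep-water celerity formula:
C = g * T / (2 * pi)
C = 9.81 * 4.5 / (2 * 3.14159...)
C = 44.145000 / 6.283185
C = 7.0259 m/s

7.0259


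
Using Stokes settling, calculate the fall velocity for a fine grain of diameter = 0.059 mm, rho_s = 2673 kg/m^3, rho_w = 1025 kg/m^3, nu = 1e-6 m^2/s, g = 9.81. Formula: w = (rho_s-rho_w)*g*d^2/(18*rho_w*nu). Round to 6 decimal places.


w = (rho_s - rho_w) * g * d^2 / (18 * rho_w * nu)
d = 0.059 mm = 0.000059 m
rho_s - rho_w = 2673 - 1025 = 1648
Numerator = 1648 * 9.81 * (0.000059)^2 = 0.000056276909
Denominator = 18 * 1025 * 1e-6 = 0.018450
w = 0.003050 m/s

0.003050


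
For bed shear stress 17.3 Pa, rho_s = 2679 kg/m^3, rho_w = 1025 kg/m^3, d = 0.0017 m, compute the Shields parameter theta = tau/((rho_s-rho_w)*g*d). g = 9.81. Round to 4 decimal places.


theta = tau / ((rho_s - rho_w) * g * d)
rho_s - rho_w = 2679 - 1025 = 1654
Denominator = 1654 * 9.81 * 0.0017 = 27.583758
theta = 17.3 / 27.583758
theta = 0.6272

0.6272


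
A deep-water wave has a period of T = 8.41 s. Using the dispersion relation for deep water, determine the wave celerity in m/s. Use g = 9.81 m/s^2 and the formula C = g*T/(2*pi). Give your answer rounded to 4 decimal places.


We use the deep-water celerity formula:
C = g * T / (2 * pi)
C = 9.81 * 8.41 / (2 * 3.14159...)
C = 82.502100 / 6.283185
C = 13.1306 m/s

13.1306


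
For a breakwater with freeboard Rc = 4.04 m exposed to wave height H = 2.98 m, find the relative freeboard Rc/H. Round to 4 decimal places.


Relative freeboard = Rc / H
= 4.04 / 2.98
= 1.3557

1.3557


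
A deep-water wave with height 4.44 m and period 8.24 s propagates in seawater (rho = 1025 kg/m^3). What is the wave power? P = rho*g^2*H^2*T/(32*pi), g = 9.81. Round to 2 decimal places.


P = rho * g^2 * H^2 * T / (32 * pi)
P = 1025 * 9.81^2 * 4.44^2 * 8.24 / (32 * pi)
P = 1025 * 96.2361 * 19.7136 * 8.24 / 100.53096
P = 159387.84 W/m

159387.84


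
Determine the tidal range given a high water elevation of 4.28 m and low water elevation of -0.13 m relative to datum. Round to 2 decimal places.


Tidal range = High water - Low water
Tidal range = 4.28 - (-0.13)
Tidal range = 4.41 m

4.41


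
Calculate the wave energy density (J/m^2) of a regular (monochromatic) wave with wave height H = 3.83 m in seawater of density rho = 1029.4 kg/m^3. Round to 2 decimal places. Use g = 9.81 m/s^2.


E = (1/8) * rho * g * H^2
E = (1/8) * 1029.4 * 9.81 * 3.83^2
E = 0.125 * 1029.4 * 9.81 * 14.6689
E = 18516.58 J/m^2

18516.58


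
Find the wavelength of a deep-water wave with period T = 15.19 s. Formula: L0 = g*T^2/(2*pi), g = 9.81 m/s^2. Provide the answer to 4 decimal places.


L0 = g * T^2 / (2 * pi)
L0 = 9.81 * 15.19^2 / (2 * pi)
L0 = 9.81 * 230.7361 / 6.28319
L0 = 2263.5211 / 6.28319
L0 = 360.2506 m

360.2506


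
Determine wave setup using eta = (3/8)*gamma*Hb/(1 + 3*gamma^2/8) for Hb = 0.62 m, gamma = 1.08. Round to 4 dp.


eta = (3/8) * gamma * Hb / (1 + 3*gamma^2/8)
Numerator = (3/8) * 1.08 * 0.62 = 0.251100
Denominator = 1 + 3*1.08^2/8 = 1 + 0.437400 = 1.437400
eta = 0.251100 / 1.437400
eta = 0.1747 m

0.1747


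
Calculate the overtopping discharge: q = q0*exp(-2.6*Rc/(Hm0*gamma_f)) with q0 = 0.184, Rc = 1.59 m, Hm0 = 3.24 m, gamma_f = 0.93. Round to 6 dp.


q = q0 * exp(-2.6 * Rc / (Hm0 * gamma_f))
Exponent = -2.6 * 1.59 / (3.24 * 0.93)
= -2.6 * 1.59 / 3.0132
= -1.371963
exp(-1.371963) = 0.253609
q = 0.184 * 0.253609
q = 0.046664 m^3/s/m

0.046664


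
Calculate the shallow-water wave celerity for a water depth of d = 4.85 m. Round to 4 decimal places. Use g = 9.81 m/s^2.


Using the shallow-water approximation:
C = sqrt(g * d) = sqrt(9.81 * 4.85)
C = sqrt(47.5785)
C = 6.8977 m/s

6.8977


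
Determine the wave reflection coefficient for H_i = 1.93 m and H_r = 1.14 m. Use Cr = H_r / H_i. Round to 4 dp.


Cr = H_r / H_i
Cr = 1.14 / 1.93
Cr = 0.5907

0.5907


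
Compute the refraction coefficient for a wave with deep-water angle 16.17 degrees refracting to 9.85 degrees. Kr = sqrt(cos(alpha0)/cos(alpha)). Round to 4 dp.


Kr = sqrt(cos(alpha0) / cos(alpha))
cos(16.17) = 0.960440
cos(9.85) = 0.985259
Kr = sqrt(0.960440 / 0.985259)
Kr = sqrt(0.974809)
Kr = 0.9873

0.9873


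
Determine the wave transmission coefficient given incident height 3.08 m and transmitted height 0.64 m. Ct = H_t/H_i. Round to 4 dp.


Ct = H_t / H_i
Ct = 0.64 / 3.08
Ct = 0.2078

0.2078


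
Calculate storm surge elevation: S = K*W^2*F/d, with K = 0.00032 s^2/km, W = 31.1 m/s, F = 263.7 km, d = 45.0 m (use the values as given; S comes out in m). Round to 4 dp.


S = K * W^2 * F / d
W^2 = 31.1^2 = 967.21
S = 0.00032 * 967.21 * 263.7 / 45.0
Numerator = 0.00032 * 967.21 * 263.7 = 81.617049
S = 81.617049 / 45.0 = 1.8137 m

1.8137


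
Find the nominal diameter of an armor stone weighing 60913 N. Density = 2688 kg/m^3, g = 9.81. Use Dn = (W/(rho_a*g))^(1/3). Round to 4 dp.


V = W / (rho_a * g)
V = 60913 / (2688 * 9.81)
V = 60913 / 26369.28
V = 2.309999 m^3
Dn = V^(1/3) = 2.309999^(1/3)
Dn = 1.3219 m

1.3219


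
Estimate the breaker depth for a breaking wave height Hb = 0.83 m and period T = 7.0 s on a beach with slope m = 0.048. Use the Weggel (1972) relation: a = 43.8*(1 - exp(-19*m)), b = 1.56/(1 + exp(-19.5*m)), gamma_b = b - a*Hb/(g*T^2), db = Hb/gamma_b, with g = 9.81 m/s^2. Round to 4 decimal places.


a = 43.8 * (1 - exp(-19 * m))
exp(-19 * 0.048) = exp(-0.9120) = 0.401720
a = 43.8 * (1 - 0.401720) = 26.204665
b = 1.56 / (1 + exp(-19.5 * m))
exp(-19.5 * 0.048) = exp(-0.9360) = 0.392193
b = 1.56 / (1 + 0.392193) = 1.120534
Hb / (g * T^2) = 0.83 / (9.81 * 7.0^2) = 0.83 / 480.6900 = 0.00172668
gamma_b = b - a * Hb/(g*T^2) = 1.120534 - 26.204665 * 0.00172668 = 1.075287
db = Hb / gamma_b = 0.83 / 1.075287
db = 0.7719 m

0.7719


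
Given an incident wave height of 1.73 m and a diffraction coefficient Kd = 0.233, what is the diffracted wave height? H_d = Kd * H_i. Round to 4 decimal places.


H_d = Kd * H_i
H_d = 0.233 * 1.73
H_d = 0.4031 m

0.4031


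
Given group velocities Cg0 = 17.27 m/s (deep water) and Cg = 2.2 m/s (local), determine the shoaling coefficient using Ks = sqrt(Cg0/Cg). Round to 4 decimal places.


Ks = sqrt(Cg0 / Cg)
Ks = sqrt(17.27 / 2.2)
Ks = sqrt(7.8500)
Ks = 2.8018

2.8018


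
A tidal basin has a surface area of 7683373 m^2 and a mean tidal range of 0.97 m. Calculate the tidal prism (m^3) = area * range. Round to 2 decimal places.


Tidal prism = Area * Tidal range
P = 7683373 * 0.97
P = 7452871.81 m^3

7452871.81


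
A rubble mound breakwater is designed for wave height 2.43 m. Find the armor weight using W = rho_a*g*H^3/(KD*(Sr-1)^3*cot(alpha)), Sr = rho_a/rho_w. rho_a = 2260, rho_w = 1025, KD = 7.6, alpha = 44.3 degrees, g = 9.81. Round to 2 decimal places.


Sr = rho_a / rho_w = 2260 / 1025 = 2.204878
(Sr - 1) = 1.204878
(Sr - 1)^3 = 1.749159
cot(44.3) = 1 / tan(44.3) = 1 / 0.975859 = 1.024738
Numerator = 2260 * 9.81 * 2.43^3 = 318123.8775
Denominator = 7.6 * 1.749159 * 1.024738 = 13.622466
W = 318123.8775 / 13.622466
W = 23352.88 N

23352.88


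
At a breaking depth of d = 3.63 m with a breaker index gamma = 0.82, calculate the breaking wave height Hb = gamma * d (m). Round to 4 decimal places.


Hb = gamma * d
Hb = 0.82 * 3.63
Hb = 2.9766 m

2.9766


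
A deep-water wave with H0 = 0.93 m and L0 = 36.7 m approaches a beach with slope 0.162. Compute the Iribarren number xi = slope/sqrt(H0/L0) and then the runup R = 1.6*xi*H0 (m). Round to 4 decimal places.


xi = slope / sqrt(H0/L0)
H0/L0 = 0.93/36.7 = 0.025341
sqrt(0.025341) = 0.159187
xi = 0.162 / 0.159187 = 1.017669
R = 1.6 * xi * H0 = 1.6 * 1.017669 * 0.93
R = 1.5143 m

1.5143


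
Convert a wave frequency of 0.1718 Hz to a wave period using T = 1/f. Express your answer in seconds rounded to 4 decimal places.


T = 1 / f
T = 1 / 0.1718
T = 5.8207 s

5.8207


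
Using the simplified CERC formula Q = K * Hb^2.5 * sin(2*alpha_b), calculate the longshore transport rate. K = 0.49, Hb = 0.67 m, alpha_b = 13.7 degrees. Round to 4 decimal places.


Q = K * Hb^2.5 * sin(2 * alpha_b)
Hb^2.5 = 0.67^2.5 = 0.367440
sin(2 * 13.7) = sin(27.4) = 0.460200
Q = 0.49 * 0.367440 * 0.460200
Q = 0.0829 m^3/s

0.0829


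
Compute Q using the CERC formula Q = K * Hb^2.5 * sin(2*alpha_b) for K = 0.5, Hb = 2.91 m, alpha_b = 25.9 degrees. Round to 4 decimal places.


Q = K * Hb^2.5 * sin(2 * alpha_b)
Hb^2.5 = 2.91^2.5 = 14.445496
sin(2 * 25.9) = sin(51.8) = 0.785857
Q = 0.5 * 14.445496 * 0.785857
Q = 5.6760 m^3/s

5.6760


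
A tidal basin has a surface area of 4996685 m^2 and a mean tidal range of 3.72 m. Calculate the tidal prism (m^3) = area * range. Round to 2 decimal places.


Tidal prism = Area * Tidal range
P = 4996685 * 3.72
P = 18587668.20 m^3

18587668.20


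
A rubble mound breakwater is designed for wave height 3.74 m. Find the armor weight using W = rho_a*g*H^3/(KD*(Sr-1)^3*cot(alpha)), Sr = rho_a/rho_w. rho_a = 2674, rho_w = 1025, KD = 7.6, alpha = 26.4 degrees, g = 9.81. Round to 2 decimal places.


Sr = rho_a / rho_w = 2674 / 1025 = 2.608780
(Sr - 1) = 1.608780
(Sr - 1)^3 = 4.163805
cot(26.4) = 1 / tan(26.4) = 1 / 0.496404 = 2.014487
Numerator = 2674 * 9.81 * 3.74^3 = 1372287.8460
Denominator = 7.6 * 4.163805 * 2.014487 = 63.748272
W = 1372287.8460 / 63.748272
W = 21526.67 N

21526.67


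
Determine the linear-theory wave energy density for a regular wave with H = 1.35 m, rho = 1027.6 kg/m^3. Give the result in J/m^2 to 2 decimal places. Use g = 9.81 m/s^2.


E = (1/8) * rho * g * H^2
E = (1/8) * 1027.6 * 9.81 * 1.35^2
E = 0.125 * 1027.6 * 9.81 * 1.8225
E = 2296.52 J/m^2

2296.52


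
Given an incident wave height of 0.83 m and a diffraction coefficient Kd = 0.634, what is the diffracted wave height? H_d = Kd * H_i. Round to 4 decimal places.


H_d = Kd * H_i
H_d = 0.634 * 0.83
H_d = 0.5262 m

0.5262


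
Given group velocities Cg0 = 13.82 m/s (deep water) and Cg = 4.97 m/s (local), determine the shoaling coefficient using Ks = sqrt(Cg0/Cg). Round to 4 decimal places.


Ks = sqrt(Cg0 / Cg)
Ks = sqrt(13.82 / 4.97)
Ks = sqrt(2.7807)
Ks = 1.6675

1.6675


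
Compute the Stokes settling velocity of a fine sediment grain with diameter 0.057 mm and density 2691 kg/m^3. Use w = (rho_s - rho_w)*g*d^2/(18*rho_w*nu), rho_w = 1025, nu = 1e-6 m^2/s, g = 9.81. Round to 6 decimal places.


w = (rho_s - rho_w) * g * d^2 / (18 * rho_w * nu)
d = 0.057 mm = 0.000057 m
rho_s - rho_w = 2691 - 1025 = 1666
Numerator = 1666 * 9.81 * (0.000057)^2 = 0.000053099902
Denominator = 18 * 1025 * 1e-6 = 0.018450
w = 0.002878 m/s

0.002878


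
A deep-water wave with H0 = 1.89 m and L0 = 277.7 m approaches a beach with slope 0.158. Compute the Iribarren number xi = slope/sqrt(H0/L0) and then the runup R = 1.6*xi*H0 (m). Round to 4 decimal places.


xi = slope / sqrt(H0/L0)
H0/L0 = 1.89/277.7 = 0.006806
sqrt(0.006806) = 0.082498
xi = 0.158 / 0.082498 = 1.915200
R = 1.6 * xi * H0 = 1.6 * 1.915200 * 1.89
R = 5.7916 m

5.7916


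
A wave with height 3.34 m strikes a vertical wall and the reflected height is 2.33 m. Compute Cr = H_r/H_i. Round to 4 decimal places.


Cr = H_r / H_i
Cr = 2.33 / 3.34
Cr = 0.6976

0.6976


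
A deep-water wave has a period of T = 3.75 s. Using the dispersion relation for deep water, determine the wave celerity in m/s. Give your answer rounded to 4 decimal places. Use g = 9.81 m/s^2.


We use the deep-water celerity formula:
C = g * T / (2 * pi)
C = 9.81 * 3.75 / (2 * 3.14159...)
C = 36.787500 / 6.283185
C = 5.8549 m/s

5.8549


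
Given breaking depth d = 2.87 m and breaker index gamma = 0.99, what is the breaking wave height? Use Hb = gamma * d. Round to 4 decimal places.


Hb = gamma * d
Hb = 0.99 * 2.87
Hb = 2.8413 m

2.8413


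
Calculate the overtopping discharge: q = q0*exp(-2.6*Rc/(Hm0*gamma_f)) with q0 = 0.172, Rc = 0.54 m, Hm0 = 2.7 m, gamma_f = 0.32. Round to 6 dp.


q = q0 * exp(-2.6 * Rc / (Hm0 * gamma_f))
Exponent = -2.6 * 0.54 / (2.7 * 0.32)
= -2.6 * 0.54 / 0.8640
= -1.625000
exp(-1.625000) = 0.196912
q = 0.172 * 0.196912
q = 0.033869 m^3/s/m

0.033869


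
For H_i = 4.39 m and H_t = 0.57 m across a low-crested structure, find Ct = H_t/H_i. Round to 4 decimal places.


Ct = H_t / H_i
Ct = 0.57 / 4.39
Ct = 0.1298

0.1298


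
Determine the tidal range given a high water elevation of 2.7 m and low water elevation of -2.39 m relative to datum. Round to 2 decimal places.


Tidal range = High water - Low water
Tidal range = 2.7 - (-2.39)
Tidal range = 5.09 m

5.09


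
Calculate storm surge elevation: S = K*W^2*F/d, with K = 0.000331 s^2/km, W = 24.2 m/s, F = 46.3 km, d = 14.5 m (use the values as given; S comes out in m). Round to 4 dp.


S = K * W^2 * F / d
W^2 = 24.2^2 = 585.64
S = 0.000331 * 585.64 * 46.3 / 14.5
Numerator = 0.000331 * 585.64 * 46.3 = 8.975109
S = 8.975109 / 14.5 = 0.6190 m

0.6190


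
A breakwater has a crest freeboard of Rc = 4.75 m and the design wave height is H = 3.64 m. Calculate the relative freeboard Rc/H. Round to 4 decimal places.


Relative freeboard = Rc / H
= 4.75 / 3.64
= 1.3049

1.3049


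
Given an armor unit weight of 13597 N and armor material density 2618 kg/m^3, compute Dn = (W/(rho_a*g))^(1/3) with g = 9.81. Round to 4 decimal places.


V = W / (rho_a * g)
V = 13597 / (2618 * 9.81)
V = 13597 / 25682.58
V = 0.529425 m^3
Dn = V^(1/3) = 0.529425^(1/3)
Dn = 0.8090 m

0.8090


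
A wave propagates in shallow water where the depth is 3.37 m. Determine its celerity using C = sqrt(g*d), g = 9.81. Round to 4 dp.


Using the shallow-water approximation:
C = sqrt(g * d) = sqrt(9.81 * 3.37)
C = sqrt(33.0597)
C = 5.7498 m/s

5.7498


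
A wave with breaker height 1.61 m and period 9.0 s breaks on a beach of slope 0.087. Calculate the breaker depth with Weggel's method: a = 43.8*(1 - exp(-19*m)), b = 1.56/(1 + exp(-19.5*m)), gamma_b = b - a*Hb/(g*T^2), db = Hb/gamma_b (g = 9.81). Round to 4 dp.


a = 43.8 * (1 - exp(-19 * m))
exp(-19 * 0.087) = exp(-1.6530) = 0.191475
a = 43.8 * (1 - 0.191475) = 35.413412
b = 1.56 / (1 + exp(-19.5 * m))
exp(-19.5 * 0.087) = exp(-1.6965) = 0.183324
b = 1.56 / (1 + 0.183324) = 1.318320
Hb / (g * T^2) = 1.61 / (9.81 * 9.0^2) = 1.61 / 794.6100 = 0.00202615
gamma_b = b - a * Hb/(g*T^2) = 1.318320 - 35.413412 * 0.00202615 = 1.246567
db = Hb / gamma_b = 1.61 / 1.246567
db = 1.2915 m

1.2915


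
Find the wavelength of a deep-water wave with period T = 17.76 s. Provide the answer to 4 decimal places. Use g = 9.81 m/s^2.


L0 = g * T^2 / (2 * pi)
L0 = 9.81 * 17.76^2 / (2 * pi)
L0 = 9.81 * 315.4176 / 6.28319
L0 = 3094.2467 / 6.28319
L0 = 492.4647 m

492.4647


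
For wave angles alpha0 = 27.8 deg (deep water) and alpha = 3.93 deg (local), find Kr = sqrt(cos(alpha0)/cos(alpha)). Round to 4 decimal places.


Kr = sqrt(cos(alpha0) / cos(alpha))
cos(27.8) = 0.884581
cos(3.93) = 0.997649
Kr = sqrt(0.884581 / 0.997649)
Kr = sqrt(0.886666)
Kr = 0.9416

0.9416


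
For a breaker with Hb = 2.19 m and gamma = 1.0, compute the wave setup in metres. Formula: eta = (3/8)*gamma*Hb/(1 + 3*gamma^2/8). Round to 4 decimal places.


eta = (3/8) * gamma * Hb / (1 + 3*gamma^2/8)
Numerator = (3/8) * 1.0 * 2.19 = 0.821250
Denominator = 1 + 3*1.0^2/8 = 1 + 0.375000 = 1.375000
eta = 0.821250 / 1.375000
eta = 0.5973 m

0.5973


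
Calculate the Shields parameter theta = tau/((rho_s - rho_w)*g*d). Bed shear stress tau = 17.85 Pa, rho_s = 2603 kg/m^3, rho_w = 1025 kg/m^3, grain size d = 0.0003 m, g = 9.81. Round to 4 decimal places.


theta = tau / ((rho_s - rho_w) * g * d)
rho_s - rho_w = 2603 - 1025 = 1578
Denominator = 1578 * 9.81 * 0.0003 = 4.644054
theta = 17.85 / 4.644054
theta = 3.8436

3.8436


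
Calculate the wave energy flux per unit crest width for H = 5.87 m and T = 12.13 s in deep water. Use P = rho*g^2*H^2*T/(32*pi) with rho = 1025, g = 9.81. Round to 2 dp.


P = rho * g^2 * H^2 * T / (32 * pi)
P = 1025 * 9.81^2 * 5.87^2 * 12.13 / (32 * pi)
P = 1025 * 96.2361 * 34.4569 * 12.13 / 100.53096
P = 410108.75 W/m

410108.75


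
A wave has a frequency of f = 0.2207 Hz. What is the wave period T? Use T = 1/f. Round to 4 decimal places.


T = 1 / f
T = 1 / 0.2207
T = 4.5310 s

4.5310


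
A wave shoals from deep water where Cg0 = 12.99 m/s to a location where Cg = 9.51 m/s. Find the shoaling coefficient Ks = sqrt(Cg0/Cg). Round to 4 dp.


Ks = sqrt(Cg0 / Cg)
Ks = sqrt(12.99 / 9.51)
Ks = sqrt(1.3659)
Ks = 1.1687

1.1687


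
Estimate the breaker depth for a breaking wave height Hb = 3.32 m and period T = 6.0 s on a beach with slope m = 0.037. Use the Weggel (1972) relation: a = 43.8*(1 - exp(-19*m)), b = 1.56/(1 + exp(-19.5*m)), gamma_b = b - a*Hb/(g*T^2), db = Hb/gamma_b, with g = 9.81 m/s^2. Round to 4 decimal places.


a = 43.8 * (1 - exp(-19 * m))
exp(-19 * 0.037) = exp(-0.7030) = 0.495098
a = 43.8 * (1 - 0.495098) = 22.114717
b = 1.56 / (1 + exp(-19.5 * m))
exp(-19.5 * 0.037) = exp(-0.7215) = 0.486023
b = 1.56 / (1 + 0.486023) = 1.049782
Hb / (g * T^2) = 3.32 / (9.81 * 6.0^2) = 3.32 / 353.1600 = 0.00940084
gamma_b = b - a * Hb/(g*T^2) = 1.049782 - 22.114717 * 0.00940084 = 0.841885
db = Hb / gamma_b = 3.32 / 0.841885
db = 3.9435 m

3.9435


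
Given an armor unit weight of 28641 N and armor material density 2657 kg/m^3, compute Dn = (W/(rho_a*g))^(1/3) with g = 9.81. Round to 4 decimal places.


V = W / (rho_a * g)
V = 28641 / (2657 * 9.81)
V = 28641 / 26065.17
V = 1.098823 m^3
Dn = V^(1/3) = 1.098823^(1/3)
Dn = 1.0319 m

1.0319


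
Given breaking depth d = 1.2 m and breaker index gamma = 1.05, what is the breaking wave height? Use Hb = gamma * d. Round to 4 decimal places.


Hb = gamma * d
Hb = 1.05 * 1.2
Hb = 1.2600 m

1.2600


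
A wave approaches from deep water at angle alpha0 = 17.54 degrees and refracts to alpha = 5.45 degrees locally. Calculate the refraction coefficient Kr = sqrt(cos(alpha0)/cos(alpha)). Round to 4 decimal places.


Kr = sqrt(cos(alpha0) / cos(alpha))
cos(17.54) = 0.953507
cos(5.45) = 0.995479
Kr = sqrt(0.953507 / 0.995479)
Kr = sqrt(0.957837)
Kr = 0.9787

0.9787


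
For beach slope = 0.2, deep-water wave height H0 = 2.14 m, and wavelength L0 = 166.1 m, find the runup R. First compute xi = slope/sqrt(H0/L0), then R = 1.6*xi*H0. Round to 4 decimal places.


xi = slope / sqrt(H0/L0)
H0/L0 = 2.14/166.1 = 0.012884
sqrt(0.012884) = 0.113507
xi = 0.2 / 0.113507 = 1.762008
R = 1.6 * xi * H0 = 1.6 * 1.762008 * 2.14
R = 6.0331 m

6.0331


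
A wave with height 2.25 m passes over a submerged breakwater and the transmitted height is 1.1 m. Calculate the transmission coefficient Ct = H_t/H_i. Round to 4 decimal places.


Ct = H_t / H_i
Ct = 1.1 / 2.25
Ct = 0.4889

0.4889


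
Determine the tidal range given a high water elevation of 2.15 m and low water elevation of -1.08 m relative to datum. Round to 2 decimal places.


Tidal range = High water - Low water
Tidal range = 2.15 - (-1.08)
Tidal range = 3.23 m

3.23


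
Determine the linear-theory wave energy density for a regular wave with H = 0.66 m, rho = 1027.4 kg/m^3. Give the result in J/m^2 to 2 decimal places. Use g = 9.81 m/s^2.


E = (1/8) * rho * g * H^2
E = (1/8) * 1027.4 * 9.81 * 0.66^2
E = 0.125 * 1027.4 * 9.81 * 0.4356
E = 548.79 J/m^2

548.79


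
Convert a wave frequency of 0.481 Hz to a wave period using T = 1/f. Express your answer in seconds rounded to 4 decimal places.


T = 1 / f
T = 1 / 0.481
T = 2.0790 s

2.0790


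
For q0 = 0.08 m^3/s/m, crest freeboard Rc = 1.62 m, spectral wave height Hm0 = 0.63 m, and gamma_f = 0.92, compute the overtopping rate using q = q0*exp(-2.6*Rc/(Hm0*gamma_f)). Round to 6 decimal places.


q = q0 * exp(-2.6 * Rc / (Hm0 * gamma_f))
Exponent = -2.6 * 1.62 / (0.63 * 0.92)
= -2.6 * 1.62 / 0.5796
= -7.267081
exp(-7.267081) = 0.000698
q = 0.08 * 0.000698
q = 0.000056 m^3/s/m

0.000056


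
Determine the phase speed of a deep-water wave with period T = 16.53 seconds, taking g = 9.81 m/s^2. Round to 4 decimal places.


We use the deep-water celerity formula:
C = g * T / (2 * pi)
C = 9.81 * 16.53 / (2 * 3.14159...)
C = 162.159300 / 6.283185
C = 25.8085 m/s

25.8085


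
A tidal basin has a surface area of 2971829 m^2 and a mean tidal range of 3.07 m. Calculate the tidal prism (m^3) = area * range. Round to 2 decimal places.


Tidal prism = Area * Tidal range
P = 2971829 * 3.07
P = 9123515.03 m^3

9123515.03


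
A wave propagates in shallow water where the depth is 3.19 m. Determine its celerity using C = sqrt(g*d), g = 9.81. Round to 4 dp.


Using the shallow-water approximation:
C = sqrt(g * d) = sqrt(9.81 * 3.19)
C = sqrt(31.2939)
C = 5.5941 m/s

5.5941


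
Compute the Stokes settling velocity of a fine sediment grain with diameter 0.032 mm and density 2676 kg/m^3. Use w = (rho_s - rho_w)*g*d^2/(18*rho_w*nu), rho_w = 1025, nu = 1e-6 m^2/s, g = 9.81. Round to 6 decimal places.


w = (rho_s - rho_w) * g * d^2 / (18 * rho_w * nu)
d = 0.032 mm = 0.000032 m
rho_s - rho_w = 2676 - 1025 = 1651
Numerator = 1651 * 9.81 * (0.000032)^2 = 0.000016585021
Denominator = 18 * 1025 * 1e-6 = 0.018450
w = 0.000899 m/s

0.000899


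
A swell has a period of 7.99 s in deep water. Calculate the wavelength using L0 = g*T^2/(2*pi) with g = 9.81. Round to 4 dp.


L0 = g * T^2 / (2 * pi)
L0 = 9.81 * 7.99^2 / (2 * pi)
L0 = 9.81 * 63.8401 / 6.28319
L0 = 626.2714 / 6.28319
L0 = 99.6742 m

99.6742


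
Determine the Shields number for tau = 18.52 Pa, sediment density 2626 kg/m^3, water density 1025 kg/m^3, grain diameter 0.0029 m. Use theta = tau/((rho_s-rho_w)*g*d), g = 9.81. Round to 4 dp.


theta = tau / ((rho_s - rho_w) * g * d)
rho_s - rho_w = 2626 - 1025 = 1601
Denominator = 1601 * 9.81 * 0.0029 = 45.546849
theta = 18.52 / 45.546849
theta = 0.4066

0.4066


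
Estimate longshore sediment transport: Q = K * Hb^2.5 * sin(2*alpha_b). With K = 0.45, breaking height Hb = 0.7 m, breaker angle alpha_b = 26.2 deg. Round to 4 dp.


Q = K * Hb^2.5 * sin(2 * alpha_b)
Hb^2.5 = 0.7^2.5 = 0.409963
sin(2 * 26.2) = sin(52.4) = 0.792290
Q = 0.45 * 0.409963 * 0.792290
Q = 0.1462 m^3/s

0.1462


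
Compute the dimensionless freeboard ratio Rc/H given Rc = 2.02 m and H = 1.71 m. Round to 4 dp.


Relative freeboard = Rc / H
= 2.02 / 1.71
= 1.1813

1.1813


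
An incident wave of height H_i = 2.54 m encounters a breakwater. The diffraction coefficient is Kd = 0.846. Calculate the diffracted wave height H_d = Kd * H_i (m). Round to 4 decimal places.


H_d = Kd * H_i
H_d = 0.846 * 2.54
H_d = 2.1488 m

2.1488


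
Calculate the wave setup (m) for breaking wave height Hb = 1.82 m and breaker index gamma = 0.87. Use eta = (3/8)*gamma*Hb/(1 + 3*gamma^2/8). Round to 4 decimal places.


eta = (3/8) * gamma * Hb / (1 + 3*gamma^2/8)
Numerator = (3/8) * 0.87 * 1.82 = 0.593775
Denominator = 1 + 3*0.87^2/8 = 1 + 0.283838 = 1.283838
eta = 0.593775 / 1.283838
eta = 0.4625 m

0.4625


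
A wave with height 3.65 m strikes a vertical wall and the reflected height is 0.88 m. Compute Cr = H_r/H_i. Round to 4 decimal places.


Cr = H_r / H_i
Cr = 0.88 / 3.65
Cr = 0.2411

0.2411


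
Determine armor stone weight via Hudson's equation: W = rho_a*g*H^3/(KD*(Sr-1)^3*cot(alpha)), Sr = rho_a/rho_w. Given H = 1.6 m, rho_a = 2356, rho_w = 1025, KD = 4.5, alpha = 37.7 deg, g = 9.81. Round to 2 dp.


Sr = rho_a / rho_w = 2356 / 1025 = 2.298537
(Sr - 1) = 1.298537
(Sr - 1)^3 = 2.189589
cot(37.7) = 1 / tan(37.7) = 1 / 0.772888 = 1.293849
Numerator = 2356 * 9.81 * 1.6^3 = 94668.2266
Denominator = 4.5 * 2.189589 * 1.293849 = 12.748486
W = 94668.2266 / 12.748486
W = 7425.84 N

7425.84


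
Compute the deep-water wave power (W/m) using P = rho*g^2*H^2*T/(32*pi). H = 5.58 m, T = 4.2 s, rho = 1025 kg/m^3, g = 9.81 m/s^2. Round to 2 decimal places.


P = rho * g^2 * H^2 * T / (32 * pi)
P = 1025 * 9.81^2 * 5.58^2 * 4.2 / (32 * pi)
P = 1025 * 96.2361 * 31.1364 * 4.2 / 100.53096
P = 128315.68 W/m

128315.68


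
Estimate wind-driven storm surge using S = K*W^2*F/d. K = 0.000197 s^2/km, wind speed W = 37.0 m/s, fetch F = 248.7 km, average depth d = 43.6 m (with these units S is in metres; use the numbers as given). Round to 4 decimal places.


S = K * W^2 * F / d
W^2 = 37.0^2 = 1369.00
S = 0.000197 * 1369.00 * 248.7 / 43.6
Numerator = 0.000197 * 1369.00 * 248.7 = 67.072649
S = 67.072649 / 43.6 = 1.5384 m

1.5384
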